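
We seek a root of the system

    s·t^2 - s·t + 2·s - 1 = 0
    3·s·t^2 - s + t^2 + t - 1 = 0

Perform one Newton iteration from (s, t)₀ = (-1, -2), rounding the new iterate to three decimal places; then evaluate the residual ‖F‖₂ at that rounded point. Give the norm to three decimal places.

30.923

At (-1, -2): F = (-9.000, -10.000).
Jacobian J = [[t^2 - t + 2, 2·s·t - s], [3·t^2 - 1, 6·s·t + 2·t + 1]].
At the point, J = [[8.000, 5.000], [11.000, 9.000]] (det J = 17.000).
Solving J·Δ = −F gives Δ = (1.824, -1.118).
Then the next iterate is (s, t)₁ = (0.824, -3.118).
Re-evaluating at (0.824, -3.118): F = (11.22810, 28.81252), so ‖F‖₂ = 30.923.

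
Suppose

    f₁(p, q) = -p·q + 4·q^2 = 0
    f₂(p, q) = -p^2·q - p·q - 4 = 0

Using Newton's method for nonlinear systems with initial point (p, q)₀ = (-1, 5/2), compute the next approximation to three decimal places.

(0.600, 1.381)

At (-1, 5/2): F = (27.500, -4.000).
Jacobian J = [[-q, -p + 8·q], [-2·p·q - q, -p^2 - p]].
At the point, J = [[-2.500, 21.000], [2.500, 0.000]] (det J = -52.500).
Solving J·Δ = −F gives Δ = (1.600, -1.119).
Then the next iterate is (p, q)₁ = (0.600, 1.381).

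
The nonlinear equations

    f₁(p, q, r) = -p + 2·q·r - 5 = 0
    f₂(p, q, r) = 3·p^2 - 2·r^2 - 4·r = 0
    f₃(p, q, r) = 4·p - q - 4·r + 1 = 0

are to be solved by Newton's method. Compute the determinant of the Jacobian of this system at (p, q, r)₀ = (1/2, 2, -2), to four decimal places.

J = [[-1, 2·r, 2·q], [6·p, 0, -4·r - 4], [4, -1, -4]].
At the point, J = [[-1.0000, -4.0000, 4.0000], [3.0000, 0.0000, 4.0000], [4.0000, -1.0000, -4.0000]].
det J = -128.0000.

-128.0000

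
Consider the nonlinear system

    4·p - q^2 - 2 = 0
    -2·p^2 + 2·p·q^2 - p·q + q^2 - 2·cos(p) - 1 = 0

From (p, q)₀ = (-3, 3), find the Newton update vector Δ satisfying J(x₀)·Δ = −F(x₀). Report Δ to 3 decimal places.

At (-3, 3): F = (-23.000, -53.02002).
Jacobian J = [[4, -2·q], [-4·p + 2·q^2 - q + 2·sin(p), 4·p·q - p + 2·q]].
At the point, J = [[4.000, -6.000], [26.71776, -27.000]] (det J = 52.30656).
Solving J·Δ = −F gives Δ = (-5.790, -7.694).

(-5.790, -7.694)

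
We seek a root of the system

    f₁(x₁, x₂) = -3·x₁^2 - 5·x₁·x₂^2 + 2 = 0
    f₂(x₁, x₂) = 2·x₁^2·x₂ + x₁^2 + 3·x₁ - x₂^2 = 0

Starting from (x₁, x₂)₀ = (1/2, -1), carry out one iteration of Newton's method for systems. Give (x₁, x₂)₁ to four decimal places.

(0.3542, -0.9833)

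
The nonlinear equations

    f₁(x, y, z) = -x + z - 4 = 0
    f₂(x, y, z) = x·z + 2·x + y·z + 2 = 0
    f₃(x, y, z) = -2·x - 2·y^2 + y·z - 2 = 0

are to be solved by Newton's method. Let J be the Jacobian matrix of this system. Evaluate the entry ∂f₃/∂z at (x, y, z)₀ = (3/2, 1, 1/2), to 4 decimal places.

1.0000

∂f₃/∂z = y.
At (3/2, 1, 1/2) this is 1.0000.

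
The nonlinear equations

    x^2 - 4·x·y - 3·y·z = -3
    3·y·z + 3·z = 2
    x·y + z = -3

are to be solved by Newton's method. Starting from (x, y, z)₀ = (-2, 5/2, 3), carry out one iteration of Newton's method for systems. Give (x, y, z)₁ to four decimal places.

(0.3928, 3.9604, -1.0613)

At (-2, 5/2, 3): F = (4.5000, 29.5000, 1.0000).
Jacobian J = [[2·x - 4·y, -4·x - 3·z, -3·y], [0, 3·z, 3·y + 3], [y, x, 1]].
At the point, J = [[-14.0000, -1.0000, -7.5000], [0.0000, 9.0000, 10.5000], [2.5000, -2.0000, 1.0000]] (det J = -277.5000).
Solving J·Δ = −F gives Δ = (2.3928, 1.4604, -4.0613).
Then the next iterate is (x, y, z)₁ = (0.3928, 3.9604, -1.0613).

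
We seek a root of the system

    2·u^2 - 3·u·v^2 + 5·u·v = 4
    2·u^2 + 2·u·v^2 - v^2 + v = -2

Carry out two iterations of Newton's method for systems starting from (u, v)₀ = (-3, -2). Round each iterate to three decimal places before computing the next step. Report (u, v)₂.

At (-3, -2): F = (80.000, -10.000).
Jacobian J = [[4·u - 3·v^2 + 5·v, -6·u·v + 5·u], [4·u + 2·v^2, 4·u·v - 2·v + 1]].
At the point, J = [[-34.000, -51.000], [-4.000, 29.000]] (det J = -1190.000).
Solving J·Δ = −F gives Δ = (1.521, 0.555).
Then the next iterate is (u, v)₁ = (-1.479, -1.445).
Round to (-1.479, -1.445) and repeat: F = (20.32522, -3.33452), J = [[-19.40508, -20.21793], [-1.73995, 12.43862]].
Δ = (0.670, 0.362), so (u, v)₂ = (-0.809, -1.083).

(-0.809, -1.083)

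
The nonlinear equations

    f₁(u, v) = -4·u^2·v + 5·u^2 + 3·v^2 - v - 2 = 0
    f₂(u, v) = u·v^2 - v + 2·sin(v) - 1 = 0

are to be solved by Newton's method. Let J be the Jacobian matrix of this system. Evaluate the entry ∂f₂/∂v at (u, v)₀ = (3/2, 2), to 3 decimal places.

4.168

∂f₂/∂v = 2·u·v + 2·cos(v) - 1.
At (3/2, 2) this is 4.168.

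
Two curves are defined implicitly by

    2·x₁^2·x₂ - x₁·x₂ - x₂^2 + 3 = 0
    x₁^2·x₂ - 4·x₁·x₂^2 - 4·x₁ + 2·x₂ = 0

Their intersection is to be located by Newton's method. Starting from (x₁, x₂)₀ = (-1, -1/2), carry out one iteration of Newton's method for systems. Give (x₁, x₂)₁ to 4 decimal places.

(0.1296, -1.5185)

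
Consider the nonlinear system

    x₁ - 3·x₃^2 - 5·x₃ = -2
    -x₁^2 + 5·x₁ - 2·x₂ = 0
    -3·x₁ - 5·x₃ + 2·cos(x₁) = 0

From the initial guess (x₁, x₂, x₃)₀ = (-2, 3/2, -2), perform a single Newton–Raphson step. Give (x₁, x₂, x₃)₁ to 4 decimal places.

(27.4125, 125.3561, -5.9161)

At (-2, 3/2, -2): F = (-2.0000, -17.0000, 15.167706).
Jacobian J = [[1, 0, -6·x₃ - 5], [-2·x₁ + 5, -2, 0], [-2·sin(x₁) - 3, 0, -5]].
At the point, J = [[1.0000, 0.0000, 7.0000], [9.0000, -2.0000, 0.0000], [-1.181405, 0.0000, -5.0000]] (det J = -6.539672).
Solving J·Δ = −F gives Δ = (29.4125, 123.8561, -3.9161).
Then the next iterate is (x₁, x₂, x₃)₁ = (27.4125, 125.3561, -5.9161).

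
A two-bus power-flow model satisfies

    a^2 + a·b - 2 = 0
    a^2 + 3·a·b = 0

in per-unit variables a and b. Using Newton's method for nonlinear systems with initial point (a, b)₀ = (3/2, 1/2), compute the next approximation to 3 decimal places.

(1.750, -0.750)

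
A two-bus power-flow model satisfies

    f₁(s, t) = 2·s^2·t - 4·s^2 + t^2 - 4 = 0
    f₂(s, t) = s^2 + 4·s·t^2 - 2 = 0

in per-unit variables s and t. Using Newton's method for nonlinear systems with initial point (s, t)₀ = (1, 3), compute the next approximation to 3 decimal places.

At (1, 3): F = (7.000, 35.000).
Jacobian J = [[4·s·t - 8·s, 2·s^2 + 2·t], [2·s + 4·t^2, 8·s·t]].
At the point, J = [[4.000, 8.000], [38.000, 24.000]] (det J = -208.000).
Solving J·Δ = −F gives Δ = (-0.538, -0.606).
Then the next iterate is (s, t)₁ = (0.462, 2.394).

(0.462, 2.394)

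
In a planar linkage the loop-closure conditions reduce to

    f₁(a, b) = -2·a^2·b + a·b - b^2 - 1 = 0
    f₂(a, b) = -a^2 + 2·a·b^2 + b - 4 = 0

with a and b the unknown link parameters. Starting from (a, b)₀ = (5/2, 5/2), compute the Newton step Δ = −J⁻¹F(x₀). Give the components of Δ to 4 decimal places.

At (5/2, 5/2): F = (-32.2500, 23.5000).
Jacobian J = [[-4·a·b + b, -2·a^2 + a - 2·b], [-2·a + 2·b^2, 4·a·b + 1]].
At the point, J = [[-22.5000, -15.0000], [7.5000, 26.0000]] (det J = -472.5000).
Solving J·Δ = −F gives Δ = (-1.0286, -0.6071).

(-1.0286, -0.6071)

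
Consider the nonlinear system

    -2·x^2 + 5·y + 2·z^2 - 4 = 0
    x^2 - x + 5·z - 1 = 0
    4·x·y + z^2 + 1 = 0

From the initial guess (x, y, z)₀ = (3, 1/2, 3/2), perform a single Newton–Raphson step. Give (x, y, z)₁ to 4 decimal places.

At (3, 1/2, 3/2): F = (-15.0000, 12.5000, 9.2500).
Jacobian J = [[-4·x, 5, 4·z], [2·x - 1, 0, 5], [4·y, 4·x, 2·z]].
At the point, J = [[-12.0000, 5.0000, 6.0000], [5.0000, 0.0000, 5.0000], [2.0000, 12.0000, 3.0000]] (det J = 1055.0000).
Solving J·Δ = −F gives Δ = (-1.7476, -0.2915, -0.7524).
Then the next iterate is (x, y, z)₁ = (1.2524, 0.2085, 0.7476).

(1.2524, 0.2085, 0.7476)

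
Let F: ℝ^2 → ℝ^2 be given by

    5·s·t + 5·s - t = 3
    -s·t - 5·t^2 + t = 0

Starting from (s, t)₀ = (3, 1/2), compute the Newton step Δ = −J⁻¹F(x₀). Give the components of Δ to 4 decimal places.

(-2.2308, -0.1621)

At (3, 1/2): F = (19.0000, -2.2500).
Jacobian J = [[5·t + 5, 5·s - 1], [-t, -s - 10·t + 1]].
At the point, J = [[7.5000, 14.0000], [-0.5000, -7.0000]] (det J = -45.5000).
Solving J·Δ = −F gives Δ = (-2.2308, -0.1621).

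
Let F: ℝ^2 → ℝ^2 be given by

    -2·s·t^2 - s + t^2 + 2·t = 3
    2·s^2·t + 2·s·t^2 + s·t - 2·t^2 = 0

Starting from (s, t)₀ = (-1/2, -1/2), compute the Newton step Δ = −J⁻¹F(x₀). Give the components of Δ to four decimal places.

(-2.0000, 0.9167)

At (-1/2, -1/2): F = (-3.0000, -0.7500).
Jacobian J = [[-2·t^2 - 1, -4·s·t + 2·t + 2], [4·s·t + 2·t^2 + t, 2·s^2 + 4·s·t + s - 4·t]].
At the point, J = [[-1.5000, 0.0000], [1.0000, 3.0000]] (det J = -4.5000).
Solving J·Δ = −F gives Δ = (-2.0000, 0.9167).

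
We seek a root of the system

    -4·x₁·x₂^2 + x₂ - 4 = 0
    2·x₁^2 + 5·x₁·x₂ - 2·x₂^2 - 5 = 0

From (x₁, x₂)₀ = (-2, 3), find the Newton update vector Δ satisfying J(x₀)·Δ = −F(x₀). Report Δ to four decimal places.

At (-2, 3): F = (71.0000, -45.0000).
Jacobian J = [[-4·x₂^2, -8·x₁·x₂ + 1], [4·x₁ + 5·x₂, 5·x₁ - 4·x₂]].
At the point, J = [[-36.0000, 49.0000], [7.0000, -22.0000]] (det J = 449.0000).
Solving J·Δ = −F gives Δ = (-1.4321, -2.5011).

(-1.4321, -2.5011)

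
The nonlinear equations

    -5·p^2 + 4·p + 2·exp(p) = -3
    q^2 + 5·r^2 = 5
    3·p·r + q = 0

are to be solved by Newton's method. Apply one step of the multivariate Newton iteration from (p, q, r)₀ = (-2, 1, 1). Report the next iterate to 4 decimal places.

At (-2, 1, 1): F = (-24.729329, 1.0000, -5.0000).
Jacobian J = [[-10·p + 2·exp(p) + 4, 0, 0], [0, 2·q, 10·r], [3·r, 1, 3·p]].
At the point, J = [[24.270671, 0.0000, 0.0000], [0.0000, 2.0000, 10.0000], [3.0000, 1.0000, -6.0000]] (det J = -533.954752).
Solving J·Δ = −F gives Δ = (1.0189, 0.6106, -0.2221).
Then the next iterate is (p, q, r)₁ = (-0.9811, 1.6106, 0.7779).

(-0.9811, 1.6106, 0.7779)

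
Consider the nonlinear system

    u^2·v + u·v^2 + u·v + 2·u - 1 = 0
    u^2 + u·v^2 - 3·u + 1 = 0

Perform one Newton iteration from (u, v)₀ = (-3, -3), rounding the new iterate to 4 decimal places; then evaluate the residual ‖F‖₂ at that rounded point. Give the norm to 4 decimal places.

At (-3, -3): F = (-52.0000, -8.0000).
Jacobian J = [[2·u·v + v^2 + v + 2, u^2 + 2·u·v + u], [2·u + v^2 - 3, 2·u·v]].
At the point, J = [[26.0000, 24.0000], [0.0000, 18.0000]] (det J = 468.0000).
Solving J·Δ = −F gives Δ = (1.5897, 0.4444).
Then the next iterate is (u, v)₁ = (-1.4103, -2.5556).
Re-evaluating at (-1.4103, -2.5556): F = (-14.510186, -1.990952), so ‖F‖₂ = 14.6461.

14.6461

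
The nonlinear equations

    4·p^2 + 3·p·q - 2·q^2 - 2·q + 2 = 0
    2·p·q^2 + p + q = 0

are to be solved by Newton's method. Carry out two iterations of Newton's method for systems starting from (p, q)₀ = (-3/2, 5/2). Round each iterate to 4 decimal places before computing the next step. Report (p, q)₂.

At (-3/2, 5/2): F = (-17.7500, -17.7500).
Jacobian J = [[8·p + 3·q, 3·p - 4·q - 2], [2·q^2 + 1, 4·p·q + 1]].
At the point, J = [[-4.5000, -16.5000], [13.5000, -14.0000]] (det J = 285.7500).
Solving J·Δ = −F gives Δ = (0.1553, -1.1181).
Then the next iterate is (p, q)₁ = (-1.3447, 1.3819).
Round to (-1.3447, 1.3819) and repeat: F = (-2.924946, -5.098606), J = [[-6.6119, -11.5617], [4.819295, -6.432964]].
Δ = (0.4085, -0.4866), so (p, q)₂ = (-0.9362, 0.8953).

(-0.9362, 0.8953)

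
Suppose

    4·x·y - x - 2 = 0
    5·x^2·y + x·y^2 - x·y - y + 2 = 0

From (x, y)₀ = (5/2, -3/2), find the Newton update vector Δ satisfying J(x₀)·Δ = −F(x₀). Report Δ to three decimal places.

(0.280, 2.146)

At (5/2, -3/2): F = (-19.500, -34.000).
Jacobian J = [[4·y - 1, 4·x], [10·x·y + y^2 - y, 5·x^2 + 2·x·y - x - 1]].
At the point, J = [[-7.000, 10.000], [-33.750, 20.250]] (det J = 195.750).
Solving J·Δ = −F gives Δ = (0.280, 2.146).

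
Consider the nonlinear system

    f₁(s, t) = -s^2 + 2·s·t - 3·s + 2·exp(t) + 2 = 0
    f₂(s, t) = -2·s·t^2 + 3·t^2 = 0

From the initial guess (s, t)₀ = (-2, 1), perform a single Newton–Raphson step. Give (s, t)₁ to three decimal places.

At (-2, 1): F = (5.43656, 7.000).
Jacobian J = [[-2·s + 2·t - 3, 2·s + 2·exp(t)], [-2·t^2, -4·s·t + 6·t]].
At the point, J = [[3.000, 1.43656], [-2.000, 14.000]] (det J = 44.87313).
Solving J·Δ = −F gives Δ = (-1.472, -0.710).
Then the next iterate is (s, t)₁ = (-3.472, 0.290).

(-3.472, 0.290)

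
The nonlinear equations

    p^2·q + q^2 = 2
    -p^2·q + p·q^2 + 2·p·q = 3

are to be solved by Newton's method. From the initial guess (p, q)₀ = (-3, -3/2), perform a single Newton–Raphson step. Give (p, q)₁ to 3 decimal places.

At (-3, -3/2): F = (-13.250, 12.750).
Jacobian J = [[2·p·q, p^2 + 2·q], [-2·p·q + q^2 + 2·q, -p^2 + 2·p·q + 2·p]].
At the point, J = [[9.000, 6.000], [-9.750, -6.000]] (det J = 4.500).
Solving J·Δ = −F gives Δ = (-0.667, 3.208).
Then the next iterate is (p, q)₁ = (-3.667, 1.708).

(-3.667, 1.708)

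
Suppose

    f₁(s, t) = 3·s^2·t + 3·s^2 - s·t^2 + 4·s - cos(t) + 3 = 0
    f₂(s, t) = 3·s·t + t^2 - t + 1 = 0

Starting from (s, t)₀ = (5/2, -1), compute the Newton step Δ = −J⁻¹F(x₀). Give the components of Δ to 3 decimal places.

At (5/2, -1): F = (9.95970, -4.500).
Jacobian J = [[6·s·t + 6·s - t^2 + 4, 3·s^2 - 2·s·t + sin(t)], [3·t, 3·s + 2·t - 1]].
At the point, J = [[3.000, 22.90853], [-3.000, 4.500]] (det J = 82.22559).
Solving J·Δ = −F gives Δ = (-1.799, -0.199).

(-1.799, -0.199)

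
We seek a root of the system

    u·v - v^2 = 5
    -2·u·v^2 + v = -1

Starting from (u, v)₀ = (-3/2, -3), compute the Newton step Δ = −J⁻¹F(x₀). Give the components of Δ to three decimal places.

At (-3/2, -3): F = (-9.500, 25.000).
Jacobian J = [[v, u - 2·v], [-2·v^2, -4·u·v + 1]].
At the point, J = [[-3.000, 4.500], [-18.000, -17.000]] (det J = 132.000).
Solving J·Δ = −F gives Δ = (-0.371, 1.864).

(-0.371, 1.864)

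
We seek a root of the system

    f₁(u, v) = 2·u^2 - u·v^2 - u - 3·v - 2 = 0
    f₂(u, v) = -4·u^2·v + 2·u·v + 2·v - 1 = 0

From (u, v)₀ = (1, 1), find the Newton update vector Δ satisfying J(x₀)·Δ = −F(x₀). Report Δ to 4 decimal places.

At (1, 1): F = (-5.0000, -1.0000).
Jacobian J = [[4·u - v^2 - 1, -2·u·v - 3], [-8·u·v + 2·v, -4·u^2 + 2·u + 2]].
At the point, J = [[2.0000, -5.0000], [-6.0000, 0.0000]] (det J = -30.0000).
Solving J·Δ = −F gives Δ = (-0.1667, -1.0667).

(-0.1667, -1.0667)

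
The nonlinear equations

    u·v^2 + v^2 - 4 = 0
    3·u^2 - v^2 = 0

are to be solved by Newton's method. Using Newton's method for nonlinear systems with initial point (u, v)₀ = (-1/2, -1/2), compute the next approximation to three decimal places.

At (-1/2, -1/2): F = (-3.875, 0.500).
Jacobian J = [[v^2, 2·u·v + 2·v], [6·u, -2·v]].
At the point, J = [[0.250, -0.500], [-3.000, 1.000]] (det J = -1.250).
Solving J·Δ = −F gives Δ = (-2.900, -9.200).
Then the next iterate is (u, v)₁ = (-3.400, -9.700).

(-3.400, -9.700)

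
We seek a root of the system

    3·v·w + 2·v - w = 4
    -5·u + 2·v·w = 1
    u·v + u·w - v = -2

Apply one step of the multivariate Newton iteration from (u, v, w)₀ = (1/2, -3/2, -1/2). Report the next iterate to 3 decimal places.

(9.833, -37.917, -4.583)

At (1/2, -3/2, -1/2): F = (-4.250, -2.000, 2.500).
Jacobian J = [[0, 3·w + 2, 3·v - 1], [-5, 2·w, 2·v], [v + w, u - 1, u]].
At the point, J = [[0.000, 0.500, -5.500], [-5.000, -1.000, -3.000], [-2.000, -0.500, 0.500]] (det J = 1.500).
Solving J·Δ = −F gives Δ = (9.333, -36.417, -4.083).
Then the next iterate is (u, v, w)₁ = (9.833, -37.917, -4.583).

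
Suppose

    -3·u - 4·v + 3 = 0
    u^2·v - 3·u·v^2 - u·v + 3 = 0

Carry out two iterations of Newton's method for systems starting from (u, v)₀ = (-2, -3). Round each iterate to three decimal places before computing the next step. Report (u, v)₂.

(6.426, -4.070)

At (-2, -3): F = (21.000, 39.000).
Jacobian J = [[-3, -4], [2·u·v - 3·v^2 - v, u^2 - 6·u·v - u]].
At the point, J = [[-3.000, -4.000], [-12.000, -30.000]] (det J = 42.000).
Solving J·Δ = −F gives Δ = (11.286, -3.214).
Then the next iterate is (u, v)₁ = (9.286, -6.214).
Round to (9.286, -6.214) and repeat: F = (-0.002, -1550.83188), J = [[-3.000, -4.000], [-225.03380, 423.16302]].
Δ = (-2.860, 2.144), so (u, v)₂ = (6.426, -4.070).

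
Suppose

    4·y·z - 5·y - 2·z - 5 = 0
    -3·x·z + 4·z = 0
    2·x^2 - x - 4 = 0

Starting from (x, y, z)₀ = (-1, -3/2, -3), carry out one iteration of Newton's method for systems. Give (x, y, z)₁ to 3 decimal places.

At (-1, -3/2, -3): F = (26.500, -21.000, -1.000).
Jacobian J = [[0, 4·z - 5, 4·y - 2], [-3·z, 0, -3·x + 4], [4·x - 1, 0, 0]].
At the point, J = [[0.000, -17.000, -8.000], [9.000, 0.000, 7.000], [-5.000, 0.000, 0.000]] (det J = 595.000).
Solving J·Δ = −F gives Δ = (-0.200, 0.026, 3.257).
Then the next iterate is (x, y, z)₁ = (-1.200, -1.474, 0.257).

(-1.200, -1.474, 0.257)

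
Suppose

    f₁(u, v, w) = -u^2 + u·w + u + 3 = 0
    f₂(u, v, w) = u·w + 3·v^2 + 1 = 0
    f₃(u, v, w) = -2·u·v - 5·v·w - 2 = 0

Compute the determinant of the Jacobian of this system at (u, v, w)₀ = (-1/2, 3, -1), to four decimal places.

J = [[-2·u + w + 1, 0, u], [w, 6·v, u], [-2·v, -2·u - 5·w, -5·v]].
At the point, J = [[1.0000, 0.0000, -0.5000], [-1.0000, 18.0000, -0.5000], [-6.0000, 6.0000, -15.0000]].
det J = -318.0000.

-318.0000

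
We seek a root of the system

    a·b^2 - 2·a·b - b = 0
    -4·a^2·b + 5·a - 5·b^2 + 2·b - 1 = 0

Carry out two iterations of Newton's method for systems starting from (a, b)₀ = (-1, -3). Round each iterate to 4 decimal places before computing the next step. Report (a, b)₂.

(-1.0819, -0.3506)

At (-1, -3): F = (-12.0000, -45.0000).
Jacobian J = [[b^2 - 2·b, 2·a·b - 2·a - 1], [-8·a·b + 5, -4·a^2 - 10·b + 2]].
At the point, J = [[15.0000, 7.0000], [-19.0000, 28.0000]] (det J = 553.0000).
Solving J·Δ = −F gives Δ = (0.0380, 1.6329).
Then the next iterate is (a, b)₁ = (-0.9620, -1.3671).
Round to (-0.9620, -1.3671) and repeat: F = (-3.061142, -12.828314), J = [[4.603162, 3.554300], [-5.521202, 11.969224]].
Δ = (-0.1199, 1.0165), so (a, b)₂ = (-1.0819, -0.3506).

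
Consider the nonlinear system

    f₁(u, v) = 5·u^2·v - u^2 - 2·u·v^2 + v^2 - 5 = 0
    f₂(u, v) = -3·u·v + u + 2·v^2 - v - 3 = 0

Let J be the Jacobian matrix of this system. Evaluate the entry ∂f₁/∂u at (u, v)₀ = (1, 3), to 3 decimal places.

∂f₁/∂u = 10·u·v - 2·u - 2·v^2.
At (1, 3) this is 10.000.

10.000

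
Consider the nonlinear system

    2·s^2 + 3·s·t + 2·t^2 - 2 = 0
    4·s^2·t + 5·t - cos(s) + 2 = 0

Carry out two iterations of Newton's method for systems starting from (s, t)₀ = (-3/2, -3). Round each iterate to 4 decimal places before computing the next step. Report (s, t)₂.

At (-3/2, -3): F = (34.0000, -40.070737).
Jacobian J = [[4·s + 3·t, 3·s + 4·t], [8·s·t + sin(s), 4·s^2 + 5]].
At the point, J = [[-15.0000, -16.5000], [35.002505, 14.0000]] (det J = 367.541333).
Solving J·Δ = −F gives Δ = (0.5038, 1.6026).
Then the next iterate is (s, t)₁ = (-0.9962, -1.3974).
Round to (-0.9962, -1.3974) and repeat: F = (8.066552, -11.077696), J = [[-8.1770, -8.5782], [10.297307, 8.969658]].
Δ = (1.5128, -0.5017), so (s, t)₂ = (0.5166, -1.8991).

(0.5166, -1.8991)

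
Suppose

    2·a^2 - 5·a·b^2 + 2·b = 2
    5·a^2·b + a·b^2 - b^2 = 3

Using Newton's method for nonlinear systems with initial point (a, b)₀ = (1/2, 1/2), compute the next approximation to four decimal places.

(1.5806, -0.1290)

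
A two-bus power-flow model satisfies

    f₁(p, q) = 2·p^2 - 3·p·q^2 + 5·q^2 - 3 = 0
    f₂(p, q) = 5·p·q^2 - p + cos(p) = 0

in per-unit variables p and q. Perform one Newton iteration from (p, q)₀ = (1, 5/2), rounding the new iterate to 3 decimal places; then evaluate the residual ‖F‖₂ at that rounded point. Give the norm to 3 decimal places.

8.220

At (1, 5/2): F = (11.500, 30.79030).
Jacobian J = [[4·p - 3·q^2, -6·p·q + 10·q], [5·q^2 - sin(p) - 1, 10·p·q]].
At the point, J = [[-14.750, 10.000], [29.40853, 25.000]] (det J = -662.83529).
Solving J·Δ = −F gives Δ = (-0.031, -1.195).
Then the next iterate is (p, q)₁ = (0.969, 1.305).
Re-evaluating at (0.969, 1.305): F = (2.44235, 7.84828), so ‖F‖₂ = 8.220.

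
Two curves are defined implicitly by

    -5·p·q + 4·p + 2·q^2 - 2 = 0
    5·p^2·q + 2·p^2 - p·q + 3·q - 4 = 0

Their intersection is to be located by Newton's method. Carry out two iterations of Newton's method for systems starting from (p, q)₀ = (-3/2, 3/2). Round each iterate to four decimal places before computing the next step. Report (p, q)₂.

At (-3/2, 3/2): F = (7.7500, 24.1250).
Jacobian J = [[-5·q + 4, -5·p + 4·q], [10·p·q + 4·p - q, 5·p^2 - p + 3]].
At the point, J = [[-3.5000, 13.5000], [-30.0000, 15.7500]] (det J = 349.8750).
Solving J·Δ = −F gives Δ = (0.5820, -0.4232).
Then the next iterate is (p, q)₁ = (-0.9180, 1.0768).
Round to (-0.9180, 1.0768) and repeat: F = (1.589508, 6.441576), J = [[-1.3840, 8.8972], [-14.633824, 8.131620]].
Δ = (0.3732, -0.1206), so (p, q)₂ = (-0.5448, 0.9562).

(-0.5448, 0.9562)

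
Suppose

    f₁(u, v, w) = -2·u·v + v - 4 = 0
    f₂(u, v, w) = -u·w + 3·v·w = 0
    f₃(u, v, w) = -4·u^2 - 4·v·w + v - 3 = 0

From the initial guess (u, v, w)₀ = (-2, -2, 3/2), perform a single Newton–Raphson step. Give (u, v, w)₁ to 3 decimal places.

At (-2, -2, 3/2): F = (-14.000, -6.000, -9.000).
Jacobian J = [[-2·v, -2·u + 1, 0], [-w, 3·w, -u + 3·v], [-8·u, -4·w + 1, -4·v]].
At the point, J = [[4.000, 5.000, 0.000], [-1.500, 4.500, -4.000], [16.000, -5.000, 8.000]] (det J = -196.000).
Solving J·Δ = −F gives Δ = (1.000, 2.000, 0.375).
Then the next iterate is (u, v, w)₁ = (-1.000, 0.000, 1.875).

(-1.000, 0.000, 1.875)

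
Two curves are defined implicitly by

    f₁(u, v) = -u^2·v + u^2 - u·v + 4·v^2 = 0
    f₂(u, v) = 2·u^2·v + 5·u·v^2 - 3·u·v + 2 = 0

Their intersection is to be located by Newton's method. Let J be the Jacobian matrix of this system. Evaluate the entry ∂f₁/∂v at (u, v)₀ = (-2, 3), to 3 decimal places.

∂f₁/∂v = -u^2 - u + 8·v.
At (-2, 3) this is 22.000.

22.000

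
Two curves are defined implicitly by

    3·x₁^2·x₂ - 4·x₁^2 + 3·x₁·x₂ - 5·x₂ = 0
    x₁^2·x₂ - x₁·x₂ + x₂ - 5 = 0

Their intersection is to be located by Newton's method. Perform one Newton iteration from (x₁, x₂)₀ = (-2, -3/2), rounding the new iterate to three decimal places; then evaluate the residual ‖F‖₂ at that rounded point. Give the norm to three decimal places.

9.967

At (-2, -3/2): F = (-17.500, -15.500).
Jacobian J = [[6·x₁·x₂ - 8·x₁ + 3·x₂, 3·x₁^2 + 3·x₁ - 5], [2·x₁·x₂ - x₂, x₁^2 - x₁ + 1]].
At the point, J = [[29.500, 1.000], [7.500, 7.000]] (det J = 199.000).
Solving J·Δ = −F gives Δ = (0.538, 1.638).
Then the next iterate is (x₁, x₂)₁ = (-1.462, 0.138).
Re-evaluating at (-1.462, 0.138): F = (-8.96014, -4.36528), so ‖F‖₂ = 9.967.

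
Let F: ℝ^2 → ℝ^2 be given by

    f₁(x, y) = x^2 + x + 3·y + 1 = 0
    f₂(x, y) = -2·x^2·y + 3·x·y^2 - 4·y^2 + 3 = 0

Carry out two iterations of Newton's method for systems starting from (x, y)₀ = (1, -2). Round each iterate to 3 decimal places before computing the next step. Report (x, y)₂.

(-0.455, 0.211)

At (1, -2): F = (-3.000, 3.000).
Jacobian J = [[2·x + 1, 3], [-4·x·y + 3·y^2, -2·x^2 + 6·x·y - 8·y]].
At the point, J = [[3.000, 3.000], [20.000, 2.000]] (det J = -54.000).
Solving J·Δ = −F gives Δ = (-0.278, 1.278).
Then the next iterate is (x, y)₁ = (0.722, -0.722).
Round to (0.722, -0.722) and repeat: F = (0.07728, 2.79670), J = [[2.444, 3.000], [3.64899, 1.60573]].
Δ = (-1.177, 0.933), so (x, y)₂ = (-0.455, 0.211).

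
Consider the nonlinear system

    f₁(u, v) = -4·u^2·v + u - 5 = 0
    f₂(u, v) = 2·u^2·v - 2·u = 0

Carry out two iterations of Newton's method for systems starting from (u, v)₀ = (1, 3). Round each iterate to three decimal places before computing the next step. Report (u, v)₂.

(-1.667, -0.594)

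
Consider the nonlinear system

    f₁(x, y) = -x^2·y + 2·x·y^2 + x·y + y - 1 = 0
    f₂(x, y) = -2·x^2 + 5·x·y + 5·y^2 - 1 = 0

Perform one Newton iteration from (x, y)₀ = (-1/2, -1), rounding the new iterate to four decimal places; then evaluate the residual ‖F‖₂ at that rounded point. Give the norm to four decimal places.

At (-1/2, -1): F = (-2.2500, 6.0000).
Jacobian J = [[-2·x·y + 2·y^2 + y, -x^2 + 4·x·y + x + 1], [-4·x + 5·y, 5·x + 10·y]].
At the point, J = [[0.0000, 2.2500], [-3.0000, -12.5000]] (det J = 6.7500).
Solving J·Δ = −F gives Δ = (-2.1667, 1.0000).
Then the next iterate is (x, y)₁ = (-2.6667, 0.0000).
Re-evaluating at (-2.6667, 0.0000): F = (-1.0000, -15.222578), so ‖F‖₂ = 15.2554.

15.2554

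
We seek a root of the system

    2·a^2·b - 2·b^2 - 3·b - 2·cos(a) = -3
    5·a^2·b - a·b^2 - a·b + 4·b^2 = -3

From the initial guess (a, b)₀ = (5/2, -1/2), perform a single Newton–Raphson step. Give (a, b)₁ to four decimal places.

(-0.4228, -1.4102)

At (5/2, -1/2): F = (-0.647713, -11.0000).
Jacobian J = [[4·a·b + 2·sin(a), 2·a^2 - 4·b - 3], [10·a·b - b^2 - b, 5·a^2 - 2·a·b - a + 8·b]].
At the point, J = [[-3.803056, 11.5000], [-12.2500, 27.2500]] (det J = 37.241732).
Solving J·Δ = −F gives Δ = (-2.9228, -0.9102).
Then the next iterate is (a, b)₁ = (-0.4228, -1.4102).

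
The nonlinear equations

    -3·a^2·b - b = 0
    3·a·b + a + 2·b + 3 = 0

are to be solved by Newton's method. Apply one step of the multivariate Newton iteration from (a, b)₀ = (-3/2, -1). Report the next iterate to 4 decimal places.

(-3.1607, 1.9286)

At (-3/2, -1): F = (7.7500, 4.0000).
Jacobian J = [[-6·a·b, -3·a^2 - 1], [3·b + 1, 3·a + 2]].
At the point, J = [[-9.0000, -7.7500], [-2.0000, -2.5000]] (det J = 7.0000).
Solving J·Δ = −F gives Δ = (-1.6607, 2.9286).
Then the next iterate is (a, b)₁ = (-3.1607, 1.9286).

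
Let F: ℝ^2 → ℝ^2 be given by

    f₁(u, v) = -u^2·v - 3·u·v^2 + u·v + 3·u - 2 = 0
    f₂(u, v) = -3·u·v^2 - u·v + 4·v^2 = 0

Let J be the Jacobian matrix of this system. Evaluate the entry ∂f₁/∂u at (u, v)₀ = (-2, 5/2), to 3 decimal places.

∂f₁/∂u = -2·u·v - 3·v^2 + v + 3.
At (-2, 5/2) this is -3.250.

-3.250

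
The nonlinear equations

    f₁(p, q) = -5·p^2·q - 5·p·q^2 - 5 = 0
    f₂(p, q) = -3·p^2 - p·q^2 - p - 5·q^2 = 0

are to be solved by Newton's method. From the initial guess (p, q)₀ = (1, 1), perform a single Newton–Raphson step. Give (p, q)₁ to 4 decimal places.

At (1, 1): F = (-15.0000, -10.0000).
Jacobian J = [[-10·p·q - 5·q^2, -5·p^2 - 10·p·q], [-6·p - q^2 - 1, -2·p·q - 10·q]].
At the point, J = [[-15.0000, -15.0000], [-8.0000, -12.0000]] (det J = 60.0000).
Solving J·Δ = −F gives Δ = (-0.5000, -0.5000).
Then the next iterate is (p, q)₁ = (0.5000, 0.5000).

(0.5000, 0.5000)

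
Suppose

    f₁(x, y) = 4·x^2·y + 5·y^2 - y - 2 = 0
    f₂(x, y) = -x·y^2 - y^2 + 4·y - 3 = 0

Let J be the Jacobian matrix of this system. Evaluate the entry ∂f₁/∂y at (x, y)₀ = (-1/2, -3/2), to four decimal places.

-15.0000

∂f₁/∂y = 4·x^2 + 10·y - 1.
At (-1/2, -3/2) this is -15.0000.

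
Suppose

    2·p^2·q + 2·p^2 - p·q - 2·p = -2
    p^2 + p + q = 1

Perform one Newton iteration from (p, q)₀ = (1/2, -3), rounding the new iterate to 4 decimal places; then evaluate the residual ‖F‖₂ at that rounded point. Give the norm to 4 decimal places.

1.2748

At (1/2, -3): F = (1.5000, -3.2500).
Jacobian J = [[4·p·q + 4·p - q - 2, 2·p^2 - p], [2·p + 1, 1]].
At the point, J = [[-3.0000, 0.0000], [2.0000, 1.0000]] (det J = -3.0000).
Solving J·Δ = −F gives Δ = (0.5000, 2.2500).
Then the next iterate is (p, q)₁ = (1.0000, -0.7500).
Re-evaluating at (1.0000, -0.7500): F = (1.2500, 0.2500), so ‖F‖₂ = 1.2748.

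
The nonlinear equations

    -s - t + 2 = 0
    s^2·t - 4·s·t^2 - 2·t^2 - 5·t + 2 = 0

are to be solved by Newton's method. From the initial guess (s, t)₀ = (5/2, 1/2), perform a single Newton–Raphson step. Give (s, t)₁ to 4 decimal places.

(1.6531, 0.3469)

At (5/2, 1/2): F = (-1.0000, -0.3750).
Jacobian J = [[-1, -1], [2·s·t - 4·t^2, s^2 - 8·s·t - 4·t - 5]].
At the point, J = [[-1.0000, -1.0000], [1.5000, -10.7500]] (det J = 12.2500).
Solving J·Δ = −F gives Δ = (-0.8469, -0.1531).
Then the next iterate is (s, t)₁ = (1.6531, 0.3469).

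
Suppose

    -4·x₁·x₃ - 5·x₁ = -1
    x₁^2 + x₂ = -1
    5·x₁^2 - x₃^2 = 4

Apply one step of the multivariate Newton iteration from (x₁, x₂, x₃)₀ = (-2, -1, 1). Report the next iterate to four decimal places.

At (-2, -1, 1): F = (19.0000, 4.0000, 15.0000).
Jacobian J = [[-4·x₃ - 5, 0, -4·x₁], [2·x₁, 1, 0], [10·x₁, 0, -2·x₃]].
At the point, J = [[-9.0000, 0.0000, 8.0000], [-4.0000, 1.0000, 0.0000], [-20.0000, 0.0000, -2.0000]] (det J = 178.0000).
Solving J·Δ = −F gives Δ = (0.8876, -0.4494, -1.3764).
Then the next iterate is (x₁, x₂, x₃)₁ = (-1.1124, -1.4494, -0.3764).

(-1.1124, -1.4494, -0.3764)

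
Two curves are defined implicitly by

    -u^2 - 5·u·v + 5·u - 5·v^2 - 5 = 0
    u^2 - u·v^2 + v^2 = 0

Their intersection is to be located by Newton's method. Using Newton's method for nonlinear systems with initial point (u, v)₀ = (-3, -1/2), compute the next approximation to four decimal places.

(-2.3099, 0.9217)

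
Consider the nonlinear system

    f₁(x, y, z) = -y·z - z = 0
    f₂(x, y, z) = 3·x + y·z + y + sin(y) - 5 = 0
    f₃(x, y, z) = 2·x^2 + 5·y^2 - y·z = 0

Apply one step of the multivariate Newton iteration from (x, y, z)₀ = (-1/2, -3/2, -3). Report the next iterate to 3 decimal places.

(1.667, -1.147, -2.119)

At (-1/2, -3/2, -3): F = (-1.500, -4.49749, 7.250).
Jacobian J = [[0, -z, -y - 1], [3, z + cos(y) + 1, y], [4·x, 10·y - z, -y]].
At the point, J = [[0.000, 3.000, 0.500], [3.000, -1.92926, -1.500], [-2.000, -12.000, 1.500]] (det J = -24.42926).
Solving J·Δ = −F gives Δ = (2.167, 0.353, 0.881).
Then the next iterate is (x, y, z)₁ = (1.667, -1.147, -2.119).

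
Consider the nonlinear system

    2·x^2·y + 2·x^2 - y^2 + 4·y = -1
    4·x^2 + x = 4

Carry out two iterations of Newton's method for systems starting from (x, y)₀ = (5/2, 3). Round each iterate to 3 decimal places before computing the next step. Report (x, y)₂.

At (5/2, 3): F = (54.000, 23.500).
Jacobian J = [[4·x·y + 4·x, 2·x^2 - 2·y + 4], [8·x + 1, 0]].
At the point, J = [[40.000, 10.500], [21.000, 0.000]] (det J = -220.500).
Solving J·Δ = −F gives Δ = (-1.119, -0.880).
Then the next iterate is (x, y)₁ = (1.381, 2.120).
Round to (1.381, 2.120) and repeat: F = (16.88628, 5.00964), J = [[17.23488, 3.57432], [12.048, 0.000]].
Δ = (-0.416, -2.719), so (x, y)₂ = (0.965, -0.599).

(0.965, -0.599)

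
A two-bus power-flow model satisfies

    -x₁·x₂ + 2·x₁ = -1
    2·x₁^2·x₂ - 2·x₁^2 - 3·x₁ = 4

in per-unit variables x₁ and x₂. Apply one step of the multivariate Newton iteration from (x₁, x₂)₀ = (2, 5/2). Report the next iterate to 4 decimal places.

At (2, 5/2): F = (0.0000, 2.0000).
Jacobian J = [[-x₂ + 2, -x₁], [4·x₁·x₂ - 4·x₁ - 3, 2·x₁^2]].
At the point, J = [[-0.5000, -2.0000], [9.0000, 8.0000]] (det J = 14.0000).
Solving J·Δ = −F gives Δ = (-0.2857, 0.0714).
Then the next iterate is (x₁, x₂)₁ = (1.7143, 2.5714).

(1.7143, 2.5714)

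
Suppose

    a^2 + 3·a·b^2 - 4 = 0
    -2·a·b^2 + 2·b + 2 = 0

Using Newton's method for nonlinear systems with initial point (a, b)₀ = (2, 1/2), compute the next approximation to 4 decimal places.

(-0.3077, 2.0769)

At (2, 1/2): F = (1.5000, 2.0000).
Jacobian J = [[2·a + 3·b^2, 6·a·b], [-2·b^2, -4·a·b + 2]].
At the point, J = [[4.7500, 6.0000], [-0.5000, -2.0000]] (det J = -6.5000).
Solving J·Δ = −F gives Δ = (-2.3077, 1.5769).
Then the next iterate is (a, b)₁ = (-0.3077, 2.0769).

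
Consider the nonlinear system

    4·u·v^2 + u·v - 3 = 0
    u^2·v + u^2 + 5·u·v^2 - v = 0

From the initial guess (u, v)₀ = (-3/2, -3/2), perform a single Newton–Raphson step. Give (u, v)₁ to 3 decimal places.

(-3.552, 0.297)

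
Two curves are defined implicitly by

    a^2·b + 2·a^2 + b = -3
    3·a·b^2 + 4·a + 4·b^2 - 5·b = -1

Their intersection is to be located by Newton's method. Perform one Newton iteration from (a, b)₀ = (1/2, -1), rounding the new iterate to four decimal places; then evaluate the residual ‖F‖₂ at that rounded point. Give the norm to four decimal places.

At (1/2, -1): F = (2.2500, 13.5000).
Jacobian J = [[2·a·b + 4·a, a^2 + 1], [3·b^2 + 4, 6·a·b + 8·b - 5]].
At the point, J = [[1.0000, 1.2500], [7.0000, -16.0000]] (det J = -24.7500).
Solving J·Δ = −F gives Δ = (-2.1364, -0.0909).
Then the next iterate is (a, b)₁ = (-1.6364, -1.0909).
Re-evaluating at (-1.6364, -1.0909): F = (4.343492, -1.173105), so ‖F‖₂ = 4.4991.

4.4991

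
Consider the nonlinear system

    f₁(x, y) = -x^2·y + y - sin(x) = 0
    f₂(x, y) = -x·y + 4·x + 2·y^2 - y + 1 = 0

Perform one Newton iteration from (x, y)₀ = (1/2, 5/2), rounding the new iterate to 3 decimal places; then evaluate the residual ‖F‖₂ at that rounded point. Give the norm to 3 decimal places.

At (1/2, 5/2): F = (1.39557, 11.750).
Jacobian J = [[-2·x·y - cos(x), -x^2 + 1], [-y + 4, -x + 4·y - 1]].
At the point, J = [[-3.37758, 0.750], [1.500, 8.500]] (det J = -29.83445).
Solving J·Δ = −F gives Δ = (0.102, -1.400).
Then the next iterate is (x, y)₁ = (0.602, 1.100).
Re-evaluating at (0.602, 1.100): F = (0.13506, 4.06580), so ‖F‖₂ = 4.068.

4.068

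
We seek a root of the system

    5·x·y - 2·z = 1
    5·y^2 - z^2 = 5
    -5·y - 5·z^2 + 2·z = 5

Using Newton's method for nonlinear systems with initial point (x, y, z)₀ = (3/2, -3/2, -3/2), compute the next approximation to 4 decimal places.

At (3/2, -3/2, -3/2): F = (-9.2500, 4.0000, -11.7500).
Jacobian J = [[5·y, 5·x, -2], [0, 10·y, -2·z], [0, -5, -10·z + 2]].
At the point, J = [[-7.5000, 7.5000, -2.0000], [0.0000, -15.0000, 3.0000], [0.0000, -5.0000, 17.0000]] (det J = 1800.0000).
Solving J·Δ = −F gives Δ = (-1.0212, 0.4302, 0.8177).
Then the next iterate is (x, y, z)₁ = (0.4788, -1.0698, -0.6823).

(0.4788, -1.0698, -0.6823)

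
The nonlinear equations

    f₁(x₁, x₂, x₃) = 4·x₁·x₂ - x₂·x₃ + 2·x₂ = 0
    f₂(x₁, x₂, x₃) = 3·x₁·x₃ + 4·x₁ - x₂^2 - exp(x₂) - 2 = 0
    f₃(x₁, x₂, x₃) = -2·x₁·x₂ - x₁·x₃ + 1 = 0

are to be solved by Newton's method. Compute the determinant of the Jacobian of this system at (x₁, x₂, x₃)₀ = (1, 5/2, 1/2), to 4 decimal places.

435.0842

J = [[4·x₂, 4·x₁ - x₃ + 2, -x₂], [3·x₃ + 4, -2·x₂ - exp(x₂), 3·x₁], [-2·x₂ - x₃, -2·x₁, -x₁]].
At the point, J = [[10.0000, 5.5000, -2.5000], [5.5000, -17.182494, 3.0000], [-5.5000, -2.0000, -1.0000]].
det J = 435.0842.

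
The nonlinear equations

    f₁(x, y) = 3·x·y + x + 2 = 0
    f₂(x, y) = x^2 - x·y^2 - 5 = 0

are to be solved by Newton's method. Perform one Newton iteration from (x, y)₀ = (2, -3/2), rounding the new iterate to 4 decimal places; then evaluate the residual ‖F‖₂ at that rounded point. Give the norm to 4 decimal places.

At (2, -3/2): F = (-5.0000, -5.5000).
Jacobian J = [[3·y + 1, 3·x], [2·x - y^2, -2·x·y]].
At the point, J = [[-3.5000, 6.0000], [1.7500, 6.0000]] (det J = -31.5000).
Solving J·Δ = −F gives Δ = (0.0952, 0.8889).
Then the next iterate is (x, y)₁ = (2.0952, -0.6111).
Re-evaluating at (2.0952, -0.6111): F = (0.254070, -1.392575), so ‖F‖₂ = 1.4156.

1.4156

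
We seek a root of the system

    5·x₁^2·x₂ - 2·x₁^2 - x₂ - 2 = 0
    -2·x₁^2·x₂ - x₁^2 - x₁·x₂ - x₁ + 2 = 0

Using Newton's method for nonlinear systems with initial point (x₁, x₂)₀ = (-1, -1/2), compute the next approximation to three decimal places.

(-1.571, 2.286)

At (-1, -1/2): F = (-6.000, 2.500).
Jacobian J = [[10·x₁·x₂ - 4·x₁, 5·x₁^2 - 1], [-4·x₁·x₂ - 2·x₁ - x₂ - 1, -2·x₁^2 - x₁]].
At the point, J = [[9.000, 4.000], [-0.500, -1.000]] (det J = -7.000).
Solving J·Δ = −F gives Δ = (-0.571, 2.786).
Then the next iterate is (x₁, x₂)₁ = (-1.571, 2.286).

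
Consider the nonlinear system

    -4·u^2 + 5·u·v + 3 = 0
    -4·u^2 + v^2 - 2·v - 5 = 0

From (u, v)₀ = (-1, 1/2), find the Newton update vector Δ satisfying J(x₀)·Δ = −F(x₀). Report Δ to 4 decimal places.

(1.5339, 2.5212)

At (-1, 1/2): F = (-3.5000, -9.7500).
Jacobian J = [[-8·u + 5·v, 5·u], [-8·u, 2·v - 2]].
At the point, J = [[10.5000, -5.0000], [8.0000, -1.0000]] (det J = 29.5000).
Solving J·Δ = −F gives Δ = (1.5339, 2.5212).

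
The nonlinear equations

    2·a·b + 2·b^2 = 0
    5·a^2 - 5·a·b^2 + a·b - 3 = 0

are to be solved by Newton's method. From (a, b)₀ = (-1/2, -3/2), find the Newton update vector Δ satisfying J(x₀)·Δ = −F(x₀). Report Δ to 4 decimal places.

(-0.1559, 0.9239)

At (-1/2, -3/2): F = (6.0000, 4.6250).
Jacobian J = [[2·b, 2·a + 4·b], [10·a - 5·b^2 + b, -10·a·b + a]].
At the point, J = [[-3.0000, -7.0000], [-17.7500, -8.0000]] (det J = -100.2500).
Solving J·Δ = −F gives Δ = (-0.1559, 0.9239).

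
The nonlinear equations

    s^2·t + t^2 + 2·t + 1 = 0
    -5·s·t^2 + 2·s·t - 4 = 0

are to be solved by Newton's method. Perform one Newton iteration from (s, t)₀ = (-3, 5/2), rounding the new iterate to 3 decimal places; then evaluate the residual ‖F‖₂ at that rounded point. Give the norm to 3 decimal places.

20.118

At (-3, 5/2): F = (34.750, 74.750).
Jacobian J = [[2·s·t, s^2 + 2·t + 2], [-5·t^2 + 2·t, -10·s·t + 2·s]].
At the point, J = [[-15.000, 16.000], [-26.250, 69.000]] (det J = -615.000).
Solving J·Δ = −F gives Δ = (1.954, -0.340).
Then the next iterate is (s, t)₁ = (-1.046, 2.160).
Re-evaluating at (-1.046, 2.160): F = (12.34889, 15.88237), so ‖F‖₂ = 20.118.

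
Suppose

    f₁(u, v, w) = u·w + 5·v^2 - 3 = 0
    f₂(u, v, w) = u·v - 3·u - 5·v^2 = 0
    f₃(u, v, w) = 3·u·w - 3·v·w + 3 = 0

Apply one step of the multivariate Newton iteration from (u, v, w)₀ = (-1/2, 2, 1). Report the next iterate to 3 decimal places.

(-13.526, 1.684, -4.684)

At (-1/2, 2, 1): F = (16.500, -19.500, -4.500).
Jacobian J = [[w, 10·v, u], [v - 3, u - 10·v, 0], [3·w, -3·w, 3·u - 3·v]].
At the point, J = [[1.000, 20.000, -0.500], [-1.000, -20.500, 0.000], [3.000, -3.000, -7.500]] (det J = -28.500).
Solving J·Δ = −F gives Δ = (-13.026, -0.316, -5.684).
Then the next iterate is (u, v, w)₁ = (-13.526, 1.684, -4.684).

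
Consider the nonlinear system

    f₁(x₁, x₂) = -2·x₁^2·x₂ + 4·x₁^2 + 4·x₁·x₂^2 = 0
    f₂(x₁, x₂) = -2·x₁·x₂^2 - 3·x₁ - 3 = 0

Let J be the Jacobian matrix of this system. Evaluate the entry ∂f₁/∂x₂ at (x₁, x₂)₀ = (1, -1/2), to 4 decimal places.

-6.0000

∂f₁/∂x₂ = -2·x₁^2 + 8·x₁·x₂.
At (1, -1/2) this is -6.0000.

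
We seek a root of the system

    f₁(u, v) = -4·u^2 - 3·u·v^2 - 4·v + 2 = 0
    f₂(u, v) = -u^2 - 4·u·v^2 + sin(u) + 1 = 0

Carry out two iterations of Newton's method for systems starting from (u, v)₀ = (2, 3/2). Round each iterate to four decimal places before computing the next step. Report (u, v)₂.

At (2, 3/2): F = (-33.5000, -20.090703).
Jacobian J = [[-8·u - 3·v^2, -6·u·v - 4], [-2·u - 4·v^2 + cos(u), -8·u·v]].
At the point, J = [[-22.7500, -22.0000], [-13.416147, -24.0000]] (det J = 250.844770).
Solving J·Δ = −F gives Δ = (-1.4431, -0.0304).
Then the next iterate is (u, v)₁ = (0.5569, 1.4696).
Round to (0.5569, 1.4696) and repeat: F = (-8.727202, -3.592582), J = [[-10.934372, -8.910521], [-8.903799, -6.547362]].
Δ = (3.2440, -4.9602), so (u, v)₂ = (3.8009, -3.4906).

(3.8009, -3.4906)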